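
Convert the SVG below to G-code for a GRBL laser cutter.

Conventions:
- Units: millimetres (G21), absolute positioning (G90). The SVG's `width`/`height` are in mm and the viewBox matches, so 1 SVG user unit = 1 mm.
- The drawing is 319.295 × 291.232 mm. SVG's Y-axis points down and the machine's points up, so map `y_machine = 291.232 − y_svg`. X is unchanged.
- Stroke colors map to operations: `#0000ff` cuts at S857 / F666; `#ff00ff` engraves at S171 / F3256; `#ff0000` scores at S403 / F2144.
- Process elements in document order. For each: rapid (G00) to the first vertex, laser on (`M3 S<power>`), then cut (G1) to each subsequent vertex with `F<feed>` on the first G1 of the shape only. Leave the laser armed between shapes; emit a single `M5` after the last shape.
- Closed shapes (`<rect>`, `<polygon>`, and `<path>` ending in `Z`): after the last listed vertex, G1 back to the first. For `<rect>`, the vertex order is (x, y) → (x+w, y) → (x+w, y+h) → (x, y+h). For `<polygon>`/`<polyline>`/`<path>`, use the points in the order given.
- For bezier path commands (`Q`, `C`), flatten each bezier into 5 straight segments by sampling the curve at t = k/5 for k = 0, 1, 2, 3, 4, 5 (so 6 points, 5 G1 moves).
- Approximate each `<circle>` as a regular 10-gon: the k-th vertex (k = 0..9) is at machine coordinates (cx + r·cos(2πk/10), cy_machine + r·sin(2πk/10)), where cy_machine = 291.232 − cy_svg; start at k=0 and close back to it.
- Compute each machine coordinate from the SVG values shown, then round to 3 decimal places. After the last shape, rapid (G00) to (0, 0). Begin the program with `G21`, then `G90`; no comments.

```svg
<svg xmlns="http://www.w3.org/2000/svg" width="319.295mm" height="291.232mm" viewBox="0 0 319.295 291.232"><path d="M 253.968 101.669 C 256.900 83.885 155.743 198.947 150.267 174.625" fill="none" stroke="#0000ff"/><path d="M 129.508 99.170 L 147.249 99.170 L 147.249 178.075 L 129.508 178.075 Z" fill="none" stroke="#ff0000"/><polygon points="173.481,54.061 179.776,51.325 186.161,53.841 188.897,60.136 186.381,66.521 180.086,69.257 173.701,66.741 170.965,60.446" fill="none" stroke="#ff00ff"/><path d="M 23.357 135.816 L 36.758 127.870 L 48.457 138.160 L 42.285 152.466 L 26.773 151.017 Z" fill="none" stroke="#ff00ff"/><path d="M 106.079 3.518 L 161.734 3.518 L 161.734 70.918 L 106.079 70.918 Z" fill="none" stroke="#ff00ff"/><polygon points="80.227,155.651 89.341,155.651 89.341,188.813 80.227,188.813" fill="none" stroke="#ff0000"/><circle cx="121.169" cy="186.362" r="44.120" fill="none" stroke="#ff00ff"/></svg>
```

viewBox `0 0 319.295 291.232` with mm width/height → 1 unit = 1 mm. Flip: y_m = 291.232 − y_svg.

**Shape 1** — `<path>` cubic bezier, stroke `#0000ff` → cut (S857, F666). Control points (SVG): P0=(253.968,101.669), P1=(256.900,83.885), P2=(155.743,198.947), P3=(150.267,174.625); sampled at t=k/5. Machine vertices: (253.968,189.563) → (244.835,186.470) → (220.309,164.560) → (189.980,136.902) → (163.436,116.562) → (150.267,116.607). Open path.

**Shape 2** — `<path>` rectangle, stroke `#ff0000` → score (S403, F2144). Machine vertices: (129.508,192.062) → (147.249,192.062) → (147.249,113.157) → (129.508,113.157) → (129.508,192.062). Closed: final G1 returns to the first vertex.

**Shape 3** — `<polygon>` regular polygon, stroke `#ff00ff` → engrave (S171, F3256). Machine vertices: (173.481,237.171) → (179.776,239.907) → (186.161,237.391) → (188.897,231.096) → (186.381,224.711) → (180.086,221.975) → (173.701,224.491) → (170.965,230.786) → (173.481,237.171). Closed: final G1 returns to the first vertex.

**Shape 4** — `<path>` regular polygon, stroke `#ff00ff` → engrave (S171, F3256). Machine vertices: (23.357,155.416) → (36.758,163.362) → (48.457,153.072) → (42.285,138.766) → (26.773,140.215) → (23.357,155.416). Closed: final G1 returns to the first vertex.

**Shape 5** — `<path>` rectangle, stroke `#ff00ff` → engrave (S171, F3256). Machine vertices: (106.079,287.714) → (161.734,287.714) → (161.734,220.314) → (106.079,220.314) → (106.079,287.714). Closed: final G1 returns to the first vertex.

**Shape 6** — `<polygon>` rectangle, stroke `#ff0000` → score (S403, F2144). Machine vertices: (80.227,135.581) → (89.341,135.581) → (89.341,102.419) → (80.227,102.419) → (80.227,135.581). Closed: final G1 returns to the first vertex.

**Shape 7** — `<circle>` circle, stroke `#ff00ff` → engrave (S171, F3256). Machine vertices: (165.289,104.870) → (156.863,130.803) → (134.803,146.831) → (107.535,146.831) → (85.475,130.803) → (77.049,104.870) → (85.475,78.937) → (107.535,62.909) → (134.803,62.909) → (156.863,78.937) → (165.289,104.870). Closed: final G1 returns to the first vertex.

G21
G90
G00 X253.968 Y189.563
M3 S857
G1 X244.835 Y186.470 F666
G1 X220.309 Y164.560
G1 X189.980 Y136.902
G1 X163.436 Y116.562
G1 X150.267 Y116.607
G00 X129.508 Y192.062
M3 S403
G1 X147.249 Y192.062 F2144
G1 X147.249 Y113.157
G1 X129.508 Y113.157
G1 X129.508 Y192.062
G00 X173.481 Y237.171
M3 S171
G1 X179.776 Y239.907 F3256
G1 X186.161 Y237.391
G1 X188.897 Y231.096
G1 X186.381 Y224.711
G1 X180.086 Y221.975
G1 X173.701 Y224.491
G1 X170.965 Y230.786
G1 X173.481 Y237.171
G00 X23.357 Y155.416
M3 S171
G1 X36.758 Y163.362 F3256
G1 X48.457 Y153.072
G1 X42.285 Y138.766
G1 X26.773 Y140.215
G1 X23.357 Y155.416
G00 X106.079 Y287.714
M3 S171
G1 X161.734 Y287.714 F3256
G1 X161.734 Y220.314
G1 X106.079 Y220.314
G1 X106.079 Y287.714
G00 X80.227 Y135.581
M3 S403
G1 X89.341 Y135.581 F2144
G1 X89.341 Y102.419
G1 X80.227 Y102.419
G1 X80.227 Y135.581
G00 X165.289 Y104.870
M3 S171
G1 X156.863 Y130.803 F3256
G1 X134.803 Y146.831
G1 X107.535 Y146.831
G1 X85.475 Y130.803
G1 X77.049 Y104.870
G1 X85.475 Y78.937
G1 X107.535 Y62.909
G1 X134.803 Y62.909
G1 X156.863 Y78.937
G1 X165.289 Y104.870
M5
G00 X0.000 Y0.000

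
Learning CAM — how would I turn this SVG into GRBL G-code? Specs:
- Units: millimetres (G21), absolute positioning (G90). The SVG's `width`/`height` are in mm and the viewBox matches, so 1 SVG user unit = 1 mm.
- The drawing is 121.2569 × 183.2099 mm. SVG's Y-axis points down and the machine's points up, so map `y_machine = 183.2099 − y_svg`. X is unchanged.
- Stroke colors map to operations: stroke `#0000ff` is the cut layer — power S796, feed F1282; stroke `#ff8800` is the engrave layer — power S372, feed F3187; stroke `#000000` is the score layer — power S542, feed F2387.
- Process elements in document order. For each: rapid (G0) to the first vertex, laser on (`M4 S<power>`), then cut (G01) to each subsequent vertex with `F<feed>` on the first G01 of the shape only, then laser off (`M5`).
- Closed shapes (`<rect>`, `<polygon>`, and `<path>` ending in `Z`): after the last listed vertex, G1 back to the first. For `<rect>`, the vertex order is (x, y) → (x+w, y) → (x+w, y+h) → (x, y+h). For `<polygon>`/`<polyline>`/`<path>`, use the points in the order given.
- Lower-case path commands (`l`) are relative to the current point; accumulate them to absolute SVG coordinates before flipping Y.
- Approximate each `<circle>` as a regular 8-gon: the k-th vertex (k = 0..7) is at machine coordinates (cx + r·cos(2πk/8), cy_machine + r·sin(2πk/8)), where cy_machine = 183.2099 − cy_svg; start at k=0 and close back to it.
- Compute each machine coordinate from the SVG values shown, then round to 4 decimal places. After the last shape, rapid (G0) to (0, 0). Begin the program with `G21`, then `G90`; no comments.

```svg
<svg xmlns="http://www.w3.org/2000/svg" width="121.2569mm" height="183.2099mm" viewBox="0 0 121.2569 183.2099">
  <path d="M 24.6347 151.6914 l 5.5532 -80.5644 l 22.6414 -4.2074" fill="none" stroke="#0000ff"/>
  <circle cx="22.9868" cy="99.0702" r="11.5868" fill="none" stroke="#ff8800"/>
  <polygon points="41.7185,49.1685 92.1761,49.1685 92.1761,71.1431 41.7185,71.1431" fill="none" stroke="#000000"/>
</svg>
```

viewBox `0 0 121.2569 183.2099` with mm width/height → 1 unit = 1 mm. Flip: y_m = 183.2099 − y_svg.

**Shape 1** — `<path>` open polyline, stroke `#0000ff` → cut (S796, F1282). Machine vertices: (24.6347,31.5185) → (30.1879,112.0829) → (52.8293,116.2903). Open path.

**Shape 2** — `<circle>` circle, stroke `#ff8800` → engrave (S372, F3187). Machine vertices: (34.5736,84.1397) → (31.1799,92.3328) → (22.9868,95.7265) → (14.7937,92.3328) → (11.4000,84.1397) → (14.7937,75.9466) → (22.9868,72.5529) → (31.1799,75.9466) → (34.5736,84.1397). Closed: final G1 returns to the first vertex.

**Shape 3** — `<polygon>` rectangle, stroke `#000000` → score (S542, F2387). Machine vertices: (41.7185,134.0414) → (92.1761,134.0414) → (92.1761,112.0668) → (41.7185,112.0668) → (41.7185,134.0414). Closed: final G1 returns to the first vertex.

G21
G90
G0 X24.6347 Y31.5185
M4 S796
G01 X30.1879 Y112.0829 F1282
G01 X52.8293 Y116.2903
M5
G0 X34.5736 Y84.1397
M4 S372
G01 X31.1799 Y92.3328 F3187
G01 X22.9868 Y95.7265
G01 X14.7937 Y92.3328
G01 X11.4000 Y84.1397
G01 X14.7937 Y75.9466
G01 X22.9868 Y72.5529
G01 X31.1799 Y75.9466
G01 X34.5736 Y84.1397
M5
G0 X41.7185 Y134.0414
M4 S542
G01 X92.1761 Y134.0414 F2387
G01 X92.1761 Y112.0668
G01 X41.7185 Y112.0668
G01 X41.7185 Y134.0414
M5
G0 X0.0000 Y0.0000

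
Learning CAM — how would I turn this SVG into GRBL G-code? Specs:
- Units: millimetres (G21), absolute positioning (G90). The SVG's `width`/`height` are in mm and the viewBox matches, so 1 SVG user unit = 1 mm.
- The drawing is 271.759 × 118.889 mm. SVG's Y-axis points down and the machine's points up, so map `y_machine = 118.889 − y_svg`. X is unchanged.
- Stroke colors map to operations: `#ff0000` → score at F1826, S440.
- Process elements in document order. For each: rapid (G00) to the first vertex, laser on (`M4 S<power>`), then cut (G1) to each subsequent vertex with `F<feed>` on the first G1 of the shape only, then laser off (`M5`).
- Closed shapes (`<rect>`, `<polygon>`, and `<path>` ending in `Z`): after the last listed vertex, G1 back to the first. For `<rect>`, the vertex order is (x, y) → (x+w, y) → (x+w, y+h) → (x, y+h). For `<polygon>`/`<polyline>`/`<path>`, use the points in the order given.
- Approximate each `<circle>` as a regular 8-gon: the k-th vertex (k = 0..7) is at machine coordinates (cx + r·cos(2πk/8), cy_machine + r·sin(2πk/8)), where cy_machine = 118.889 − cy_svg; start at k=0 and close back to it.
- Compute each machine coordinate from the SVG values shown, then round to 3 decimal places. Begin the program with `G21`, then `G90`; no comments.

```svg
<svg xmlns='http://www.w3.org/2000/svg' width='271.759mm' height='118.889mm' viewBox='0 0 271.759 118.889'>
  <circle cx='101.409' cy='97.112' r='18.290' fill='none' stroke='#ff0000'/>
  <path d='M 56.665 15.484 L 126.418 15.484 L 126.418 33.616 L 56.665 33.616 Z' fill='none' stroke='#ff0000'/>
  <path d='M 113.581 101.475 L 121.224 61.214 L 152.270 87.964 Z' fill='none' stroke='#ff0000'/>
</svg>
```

Since the viewBox matches the mm dimensions, user units are millimetres directly. The only transform is the Y-flip y_m = 118.889 − y_svg.

Shape 1 is a circle drawn with `<circle>`. Its stroke #ff0000 means score at S440, F1826. After flipping Y the toolpath is (119.699,21.777) → (114.342,34.710) → (101.409,40.067) → (88.476,34.710) → (83.119,21.777) → (88.476,8.844) → (101.409,3.487) → (114.342,8.844) → (119.699,21.777), returning to the start.

Shape 2 is a rectangle drawn with `<path>`. Its stroke #ff0000 means score at S440, F1826. After flipping Y the toolpath is (56.665,103.405) → (126.418,103.405) → (126.418,85.273) → (56.665,85.273) → (56.665,103.405), returning to the start.

Shape 3 is a regular polygon drawn with `<path>`. Its stroke #ff0000 means score at S440, F1826. After flipping Y the toolpath is (113.581,17.414) → (121.224,57.675) → (152.270,30.925) → (113.581,17.414), returning to the start.

G21
G90
G00 X119.699 Y21.777
M4 S440
G1 X114.342 Y34.710 F1826
G1 X101.409 Y40.067
G1 X88.476 Y34.710
G1 X83.119 Y21.777
G1 X88.476 Y8.844
G1 X101.409 Y3.487
G1 X114.342 Y8.844
G1 X119.699 Y21.777
M5
G00 X56.665 Y103.405
M4 S440
G1 X126.418 Y103.405 F1826
G1 X126.418 Y85.273
G1 X56.665 Y85.273
G1 X56.665 Y103.405
M5
G00 X113.581 Y17.414
M4 S440
G1 X121.224 Y57.675 F1826
G1 X152.270 Y30.925
G1 X113.581 Y17.414
M5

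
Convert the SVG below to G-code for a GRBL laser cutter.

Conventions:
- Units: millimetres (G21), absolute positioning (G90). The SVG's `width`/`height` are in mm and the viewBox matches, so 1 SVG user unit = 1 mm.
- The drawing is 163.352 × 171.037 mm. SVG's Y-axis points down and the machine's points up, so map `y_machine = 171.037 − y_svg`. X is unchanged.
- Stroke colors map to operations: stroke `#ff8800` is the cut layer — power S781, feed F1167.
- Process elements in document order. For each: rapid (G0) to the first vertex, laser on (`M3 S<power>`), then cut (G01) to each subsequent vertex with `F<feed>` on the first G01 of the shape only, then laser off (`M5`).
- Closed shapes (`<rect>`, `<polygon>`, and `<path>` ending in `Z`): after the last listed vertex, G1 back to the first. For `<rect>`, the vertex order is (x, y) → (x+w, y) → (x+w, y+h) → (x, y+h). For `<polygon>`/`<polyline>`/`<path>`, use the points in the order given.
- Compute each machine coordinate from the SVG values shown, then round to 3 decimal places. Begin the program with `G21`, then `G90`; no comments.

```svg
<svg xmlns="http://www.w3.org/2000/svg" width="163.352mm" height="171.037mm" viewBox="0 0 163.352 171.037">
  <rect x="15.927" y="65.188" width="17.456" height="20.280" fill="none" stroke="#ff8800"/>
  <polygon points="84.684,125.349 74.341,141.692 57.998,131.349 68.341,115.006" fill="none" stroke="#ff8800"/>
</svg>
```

Since the viewBox matches the mm dimensions, user units are millimetres directly. The only transform is the Y-flip y_m = 171.037 − y_svg.

Shape 1 is a rectangle drawn with `<rect>`. Its stroke #ff8800 means cut at S781, F1167. After flipping Y the toolpath is (15.927,105.849) → (33.383,105.849) → (33.383,85.569) → (15.927,85.569) → (15.927,105.849), returning to the start.

Shape 2 is a regular polygon drawn with `<polygon>`. Its stroke #ff8800 means cut at S781, F1167. After flipping Y the toolpath is (84.684,45.688) → (74.341,29.345) → (57.998,39.688) → (68.341,56.031) → (84.684,45.688), returning to the start.

G21
G90
G0 X15.927 Y105.849
M3 S781
G01 X33.383 Y105.849 F1167
G01 X33.383 Y85.569
G01 X15.927 Y85.569
G01 X15.927 Y105.849
M5
G0 X84.684 Y45.688
M3 S781
G01 X74.341 Y29.345 F1167
G01 X57.998 Y39.688
G01 X68.341 Y56.031
G01 X84.684 Y45.688
M5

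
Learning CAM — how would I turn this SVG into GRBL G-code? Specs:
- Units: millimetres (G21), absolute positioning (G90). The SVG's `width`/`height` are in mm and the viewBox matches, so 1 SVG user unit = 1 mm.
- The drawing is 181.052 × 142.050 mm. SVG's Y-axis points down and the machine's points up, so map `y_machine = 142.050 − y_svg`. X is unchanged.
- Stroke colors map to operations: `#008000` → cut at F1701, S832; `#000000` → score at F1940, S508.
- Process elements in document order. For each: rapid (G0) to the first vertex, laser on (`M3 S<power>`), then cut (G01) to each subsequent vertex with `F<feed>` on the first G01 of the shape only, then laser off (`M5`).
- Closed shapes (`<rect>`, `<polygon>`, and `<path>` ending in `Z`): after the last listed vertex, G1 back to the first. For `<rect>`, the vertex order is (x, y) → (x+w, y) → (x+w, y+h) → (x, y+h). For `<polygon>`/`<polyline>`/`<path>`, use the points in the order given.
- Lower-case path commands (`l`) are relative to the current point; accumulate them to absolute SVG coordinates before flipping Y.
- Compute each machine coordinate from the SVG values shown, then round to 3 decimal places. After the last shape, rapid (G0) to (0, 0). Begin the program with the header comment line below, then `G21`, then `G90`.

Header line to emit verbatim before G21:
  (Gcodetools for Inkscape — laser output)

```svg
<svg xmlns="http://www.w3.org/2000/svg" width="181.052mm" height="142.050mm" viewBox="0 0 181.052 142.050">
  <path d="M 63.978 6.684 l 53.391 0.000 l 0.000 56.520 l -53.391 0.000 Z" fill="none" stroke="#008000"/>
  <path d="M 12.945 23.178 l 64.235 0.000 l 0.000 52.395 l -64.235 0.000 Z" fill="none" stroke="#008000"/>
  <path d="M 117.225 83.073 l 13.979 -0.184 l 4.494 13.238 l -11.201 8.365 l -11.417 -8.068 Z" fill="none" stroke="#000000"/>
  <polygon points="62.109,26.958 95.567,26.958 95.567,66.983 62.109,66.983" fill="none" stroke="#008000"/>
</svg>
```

(Gcodetools for Inkscape — laser output)
G21
G90
G0 X63.978 Y135.366
M3 S832
G01 X117.369 Y135.366 F1701
G01 X117.369 Y78.846
G01 X63.978 Y78.846
G01 X63.978 Y135.366
M5
G0 X12.945 Y118.872
M3 S832
G01 X77.180 Y118.872 F1701
G01 X77.180 Y66.477
G01 X12.945 Y66.477
G01 X12.945 Y118.872
M5
G0 X117.225 Y58.977
M3 S508
G01 X131.204 Y59.161 F1940
G01 X135.698 Y45.923
G01 X124.497 Y37.558
G01 X113.080 Y45.626
G01 X117.225 Y58.977
M5
G0 X62.109 Y115.092
M3 S832
G01 X95.567 Y115.092 F1701
G01 X95.567 Y75.067
G01 X62.109 Y75.067
G01 X62.109 Y115.092
M5
G0 X0.000 Y0.000

viewBox `0 0 181.052 142.050` with mm width/height → 1 unit = 1 mm. Flip: y_m = 142.050 − y_svg.

**Shape 1** — `<path>` rectangle, stroke `#008000` → cut (S832, F1701). Machine vertices: (63.978,135.366) → (117.369,135.366) → (117.369,78.846) → (63.978,78.846) → (63.978,135.366). Closed: final G1 returns to the first vertex.

**Shape 2** — `<path>` rectangle, stroke `#008000` → cut (S832, F1701). Machine vertices: (12.945,118.872) → (77.180,118.872) → (77.180,66.477) → (12.945,66.477) → (12.945,118.872). Closed: final G1 returns to the first vertex.

**Shape 3** — `<path>` regular polygon, stroke `#000000` → score (S508, F1940). Machine vertices: (117.225,58.977) → (131.204,59.161) → (135.698,45.923) → (124.497,37.558) → (113.080,45.626) → (117.225,58.977). Closed: final G1 returns to the first vertex.

**Shape 4** — `<polygon>` rectangle, stroke `#008000` → cut (S832, F1701). Machine vertices: (62.109,115.092) → (95.567,115.092) → (95.567,75.067) → (62.109,75.067) → (62.109,115.092). Closed: final G1 returns to the first vertex.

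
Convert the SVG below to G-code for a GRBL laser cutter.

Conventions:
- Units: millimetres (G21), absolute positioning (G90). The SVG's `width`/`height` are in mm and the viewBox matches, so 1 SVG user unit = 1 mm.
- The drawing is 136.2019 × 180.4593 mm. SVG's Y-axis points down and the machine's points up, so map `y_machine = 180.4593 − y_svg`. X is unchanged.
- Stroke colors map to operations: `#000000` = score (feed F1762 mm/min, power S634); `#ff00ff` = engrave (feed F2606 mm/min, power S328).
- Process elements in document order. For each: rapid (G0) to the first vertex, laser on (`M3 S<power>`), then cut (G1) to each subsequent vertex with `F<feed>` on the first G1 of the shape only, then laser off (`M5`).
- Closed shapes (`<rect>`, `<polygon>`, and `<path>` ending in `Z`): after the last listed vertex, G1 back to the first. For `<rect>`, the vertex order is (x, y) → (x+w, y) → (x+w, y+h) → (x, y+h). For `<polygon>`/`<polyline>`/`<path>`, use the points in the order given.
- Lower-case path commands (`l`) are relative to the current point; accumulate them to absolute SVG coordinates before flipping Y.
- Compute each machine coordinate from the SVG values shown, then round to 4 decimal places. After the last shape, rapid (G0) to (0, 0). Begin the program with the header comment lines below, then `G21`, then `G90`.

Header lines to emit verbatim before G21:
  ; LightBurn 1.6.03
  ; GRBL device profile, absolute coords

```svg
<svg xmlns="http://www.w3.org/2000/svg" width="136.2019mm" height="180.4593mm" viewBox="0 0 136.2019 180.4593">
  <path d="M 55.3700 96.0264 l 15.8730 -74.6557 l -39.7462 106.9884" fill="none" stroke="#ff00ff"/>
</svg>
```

Since the viewBox matches the mm dimensions, user units are millimetres directly. The only transform is the Y-flip y_m = 180.4593 − y_svg.

Shape 1 is a open polyline drawn with `<path>`. Its stroke #ff00ff means engrave at S328, F2606. After flipping Y the toolpath is (55.3700,84.4329) → (71.2430,159.0886) → (31.4968,52.1002).

; LightBurn 1.6.03
; GRBL device profile, absolute coords
G21
G90
G0 X55.3700 Y84.4329
M3 S328
G1 X71.2430 Y159.0886 F2606
G1 X31.4968 Y52.1002
M5
G0 X0.0000 Y0.0000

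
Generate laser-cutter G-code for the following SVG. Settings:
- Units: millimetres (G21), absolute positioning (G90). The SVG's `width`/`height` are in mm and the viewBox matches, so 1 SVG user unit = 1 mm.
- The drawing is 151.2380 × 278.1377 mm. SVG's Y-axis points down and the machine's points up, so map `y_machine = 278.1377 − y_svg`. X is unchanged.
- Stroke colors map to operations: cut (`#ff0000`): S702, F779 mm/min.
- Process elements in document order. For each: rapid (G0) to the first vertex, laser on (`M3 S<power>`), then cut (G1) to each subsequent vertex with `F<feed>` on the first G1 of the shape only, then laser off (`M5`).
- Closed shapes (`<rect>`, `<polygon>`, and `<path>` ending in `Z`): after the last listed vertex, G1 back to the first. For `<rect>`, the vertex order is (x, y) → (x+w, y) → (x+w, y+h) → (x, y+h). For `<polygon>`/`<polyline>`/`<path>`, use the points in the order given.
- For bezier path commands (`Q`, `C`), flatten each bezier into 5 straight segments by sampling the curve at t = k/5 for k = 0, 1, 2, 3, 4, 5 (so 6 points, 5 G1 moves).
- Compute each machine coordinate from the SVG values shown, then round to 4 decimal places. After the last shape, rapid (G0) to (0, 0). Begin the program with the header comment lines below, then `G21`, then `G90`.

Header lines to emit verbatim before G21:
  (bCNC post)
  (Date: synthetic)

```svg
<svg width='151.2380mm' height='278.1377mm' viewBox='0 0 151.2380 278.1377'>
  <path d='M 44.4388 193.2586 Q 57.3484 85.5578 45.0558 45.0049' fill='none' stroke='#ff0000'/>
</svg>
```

(bCNC post)
(Date: synthetic)
G21
G90
G0 X44.4388 Y84.8791
M3 S702
G1 X48.5946 Y125.2735 F779
G1 X50.7341 Y160.2961
G1 X50.8575 Y189.9468
G1 X48.9648 Y214.2257
G1 X45.0558 Y233.1328
M5
G0 X0.0000 Y0.0000

1 u = 1 mm; y_m = 278.1377 − y.

[1] `<path>` quadratic bezier, #ff0000→cut S702 F779: (44.4388,84.8791) → (48.5946,125.2735) → (50.7341,160.2961) → (50.8575,189.9468) → (48.9648,214.2257) → (45.0558,233.1328)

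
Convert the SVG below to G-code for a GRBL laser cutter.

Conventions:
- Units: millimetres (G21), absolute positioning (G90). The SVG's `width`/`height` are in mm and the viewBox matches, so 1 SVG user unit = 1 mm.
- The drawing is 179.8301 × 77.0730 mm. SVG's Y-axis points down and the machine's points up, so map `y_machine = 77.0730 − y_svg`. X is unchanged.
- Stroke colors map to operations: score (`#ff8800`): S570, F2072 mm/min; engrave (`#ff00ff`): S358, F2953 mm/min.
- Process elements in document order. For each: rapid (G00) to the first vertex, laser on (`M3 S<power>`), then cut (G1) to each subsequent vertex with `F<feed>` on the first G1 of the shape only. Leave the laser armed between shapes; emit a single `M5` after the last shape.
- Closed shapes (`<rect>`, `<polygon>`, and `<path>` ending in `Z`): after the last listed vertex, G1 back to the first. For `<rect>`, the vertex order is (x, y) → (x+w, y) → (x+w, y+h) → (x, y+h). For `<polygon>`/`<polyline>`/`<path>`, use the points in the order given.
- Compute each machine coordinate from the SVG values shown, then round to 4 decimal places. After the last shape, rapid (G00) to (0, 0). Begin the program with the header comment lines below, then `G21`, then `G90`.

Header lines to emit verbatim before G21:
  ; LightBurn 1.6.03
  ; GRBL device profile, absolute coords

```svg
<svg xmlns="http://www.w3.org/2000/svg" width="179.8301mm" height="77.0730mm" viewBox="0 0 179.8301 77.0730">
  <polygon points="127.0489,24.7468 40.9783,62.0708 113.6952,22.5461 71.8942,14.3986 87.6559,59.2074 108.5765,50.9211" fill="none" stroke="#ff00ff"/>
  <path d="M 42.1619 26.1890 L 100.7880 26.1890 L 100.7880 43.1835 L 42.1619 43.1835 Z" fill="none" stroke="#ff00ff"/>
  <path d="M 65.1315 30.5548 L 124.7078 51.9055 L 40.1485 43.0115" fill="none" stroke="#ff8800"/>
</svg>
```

; LightBurn 1.6.03
; GRBL device profile, absolute coords
G21
G90
G00 X127.0489 Y52.3262
M3 S358
G1 X40.9783 Y15.0022 F2953
G1 X113.6952 Y54.5269
G1 X71.8942 Y62.6744
G1 X87.6559 Y17.8656
G1 X108.5765 Y26.1519
G1 X127.0489 Y52.3262
G00 X42.1619 Y50.8840
M3 S358
G1 X100.7880 Y50.8840 F2953
G1 X100.7880 Y33.8895
G1 X42.1619 Y33.8895
G1 X42.1619 Y50.8840
G00 X65.1315 Y46.5182
M3 S570
G1 X124.7078 Y25.1675 F2072
G1 X40.1485 Y34.0615
M5
G00 X0.0000 Y0.0000

viewBox `0 0 179.8301 77.0730` with mm width/height → 1 unit = 1 mm. Flip: y_m = 77.0730 − y_svg.

**Shape 1** — `<polygon>` closed polygon, stroke `#ff00ff` → engrave (S358, F2953). Machine vertices: (127.0489,52.3262) → (40.9783,15.0022) → (113.6952,54.5269) → (71.8942,62.6744) → (87.6559,17.8656) → (108.5765,26.1519) → (127.0489,52.3262). Closed: final G1 returns to the first vertex.

**Shape 2** — `<path>` rectangle, stroke `#ff00ff` → engrave (S358, F2953). Machine vertices: (42.1619,50.8840) → (100.7880,50.8840) → (100.7880,33.8895) → (42.1619,33.8895) → (42.1619,50.8840). Closed: final G1 returns to the first vertex.

**Shape 3** — `<path>` open polyline, stroke `#ff8800` → score (S570, F2072). Machine vertices: (65.1315,46.5182) → (124.7078,25.1675) → (40.1485,34.0615). Open path.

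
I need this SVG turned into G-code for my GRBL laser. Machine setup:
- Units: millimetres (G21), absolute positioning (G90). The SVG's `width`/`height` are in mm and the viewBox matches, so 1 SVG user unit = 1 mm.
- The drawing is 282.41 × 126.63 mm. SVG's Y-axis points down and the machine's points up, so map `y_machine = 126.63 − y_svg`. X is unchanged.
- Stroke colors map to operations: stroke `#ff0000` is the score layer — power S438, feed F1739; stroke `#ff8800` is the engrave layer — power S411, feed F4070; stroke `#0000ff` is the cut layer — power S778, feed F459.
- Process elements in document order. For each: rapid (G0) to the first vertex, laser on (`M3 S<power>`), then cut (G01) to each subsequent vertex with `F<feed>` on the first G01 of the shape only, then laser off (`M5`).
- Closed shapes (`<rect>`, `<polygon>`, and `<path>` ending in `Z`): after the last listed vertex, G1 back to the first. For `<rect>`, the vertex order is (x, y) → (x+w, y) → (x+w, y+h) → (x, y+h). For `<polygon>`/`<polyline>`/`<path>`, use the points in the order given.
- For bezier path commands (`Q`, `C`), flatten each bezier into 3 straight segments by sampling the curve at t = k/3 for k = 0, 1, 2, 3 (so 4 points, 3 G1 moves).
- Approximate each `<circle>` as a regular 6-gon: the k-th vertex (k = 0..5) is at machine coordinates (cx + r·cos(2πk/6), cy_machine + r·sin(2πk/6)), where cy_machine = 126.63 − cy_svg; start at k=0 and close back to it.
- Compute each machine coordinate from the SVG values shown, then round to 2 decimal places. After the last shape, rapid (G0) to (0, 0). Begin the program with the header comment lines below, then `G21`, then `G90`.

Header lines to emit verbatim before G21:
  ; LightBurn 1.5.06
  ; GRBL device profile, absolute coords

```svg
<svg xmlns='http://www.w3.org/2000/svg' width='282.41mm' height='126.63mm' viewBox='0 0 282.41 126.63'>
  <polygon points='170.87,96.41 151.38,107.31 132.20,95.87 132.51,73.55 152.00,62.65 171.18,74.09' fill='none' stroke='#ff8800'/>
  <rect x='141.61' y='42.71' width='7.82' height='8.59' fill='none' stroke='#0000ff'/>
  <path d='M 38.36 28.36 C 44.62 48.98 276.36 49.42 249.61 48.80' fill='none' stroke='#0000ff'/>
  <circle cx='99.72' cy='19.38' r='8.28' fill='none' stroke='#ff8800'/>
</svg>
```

1 u = 1 mm; y_m = 126.63 − y.

[1] `<polygon>` regular polygon, #ff8800→engrave S411 F4070: (170.87,30.22) → (151.38,19.32) → (132.20,30.76) → (132.51,53.08) → (152.00,63.98) → (171.18,52.54) → (170.87,30.22) (closed)

[2] `<rect>` rectangle, #0000ff→cut S778 F459: (141.61,83.92) → (149.43,83.92) → (149.43,75.33) → (141.61,75.33) → (141.61,83.92) (closed)

[3] `<path>` cubic bezier, #0000ff→cut S778 F459: (38.36,98.27) → (101.86,83.67) → (208.12,78.27) → (249.61,77.83)

[4] `<circle>` circle, #ff8800→engrave S411 F4070: (108.00,107.25) → (103.86,114.42) → (95.58,114.42) → (91.44,107.25) → (95.58,100.08) → (103.86,100.08) → (108.00,107.25) (closed)

; LightBurn 1.5.06
; GRBL device profile, absolute coords
G21
G90
G0 X170.87 Y30.22
M3 S411
G01 X151.38 Y19.32 F4070
G01 X132.20 Y30.76
G01 X132.51 Y53.08
G01 X152.00 Y63.98
G01 X171.18 Y52.54
G01 X170.87 Y30.22
M5
G0 X141.61 Y83.92
M3 S778
G01 X149.43 Y83.92 F459
G01 X149.43 Y75.33
G01 X141.61 Y75.33
G01 X141.61 Y83.92
M5
G0 X38.36 Y98.27
M3 S778
G01 X101.86 Y83.67 F459
G01 X208.12 Y78.27
G01 X249.61 Y77.83
M5
G0 X108.00 Y107.25
M3 S411
G01 X103.86 Y114.42 F4070
G01 X95.58 Y114.42
G01 X91.44 Y107.25
G01 X95.58 Y100.08
G01 X103.86 Y100.08
G01 X108.00 Y107.25
M5
G0 X0.00 Y0.00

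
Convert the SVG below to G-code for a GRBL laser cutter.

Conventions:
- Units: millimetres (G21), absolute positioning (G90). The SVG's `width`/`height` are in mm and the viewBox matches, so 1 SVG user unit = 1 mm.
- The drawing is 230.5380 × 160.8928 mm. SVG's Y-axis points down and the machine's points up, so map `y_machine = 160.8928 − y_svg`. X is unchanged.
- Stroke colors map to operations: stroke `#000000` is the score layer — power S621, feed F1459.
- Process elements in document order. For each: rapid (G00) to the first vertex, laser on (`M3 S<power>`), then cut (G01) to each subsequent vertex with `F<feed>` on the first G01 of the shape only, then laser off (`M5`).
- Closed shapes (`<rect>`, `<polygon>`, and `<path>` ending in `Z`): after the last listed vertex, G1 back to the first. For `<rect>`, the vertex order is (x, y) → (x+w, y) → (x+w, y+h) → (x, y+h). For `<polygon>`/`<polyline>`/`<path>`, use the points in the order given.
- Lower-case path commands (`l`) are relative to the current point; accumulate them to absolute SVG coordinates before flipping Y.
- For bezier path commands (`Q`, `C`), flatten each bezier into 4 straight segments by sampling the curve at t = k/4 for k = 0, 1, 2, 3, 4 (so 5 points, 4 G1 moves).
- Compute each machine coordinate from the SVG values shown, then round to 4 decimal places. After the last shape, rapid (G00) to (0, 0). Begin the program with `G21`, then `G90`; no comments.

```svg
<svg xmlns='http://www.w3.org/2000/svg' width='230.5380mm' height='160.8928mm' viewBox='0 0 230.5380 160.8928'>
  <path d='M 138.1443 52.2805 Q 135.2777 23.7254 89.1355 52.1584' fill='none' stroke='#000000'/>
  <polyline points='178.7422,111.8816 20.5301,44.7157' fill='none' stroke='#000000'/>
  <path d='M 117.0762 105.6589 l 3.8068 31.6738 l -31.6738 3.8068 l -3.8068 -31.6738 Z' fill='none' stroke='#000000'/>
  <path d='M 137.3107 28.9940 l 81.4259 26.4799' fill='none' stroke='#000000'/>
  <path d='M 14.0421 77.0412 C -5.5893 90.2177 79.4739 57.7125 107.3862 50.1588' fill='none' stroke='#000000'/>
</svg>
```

G21
G90
G00 X138.1443 Y108.6123
M3 S621
G01 X134.0063 Y119.3281 F1459
G01 X124.4588 Y122.9204
G01 X109.5019 Y119.3891
G01 X89.1355 Y108.7344
M5
G00 X178.7422 Y49.0112
M3 S621
G01 X20.5301 Y116.1771 F1459
M5
G00 X117.0762 Y55.2339
M3 S621
G01 X120.8830 Y23.5601 F1459
G01 X89.2092 Y19.7533
G01 X85.4024 Y51.4271
G01 X117.0762 Y55.2339
M5
G00 X137.3107 Y131.8988
M3 S621
G01 X218.7366 Y105.4189 F1459
M5
G00 X14.0421 Y83.8516
M3 S621
G01 X16.4200 Y81.4309 F1459
G01 X42.8853 Y89.5190
G01 X78.2650 Y101.4940
G01 X107.3862 Y110.7340
M5
G00 X0.0000 Y0.0000

1 u = 1 mm; y_m = 160.8928 − y.

[1] `<path>` quadratic bezier, #000000→score S621 F1459: (138.1443,108.6123) → (134.0063,119.3281) → (124.4588,122.9204) → (109.5019,119.3891) → (89.1355,108.7344)

[2] `<polyline>` line segment, #000000→score S621 F1459: (178.7422,49.0112) → (20.5301,116.1771)

[3] `<path>` regular polygon, #000000→score S621 F1459: (117.0762,55.2339) → (120.8830,23.5601) → (89.2092,19.7533) → (85.4024,51.4271) → (117.0762,55.2339) (closed)

[4] `<path>` line segment, #000000→score S621 F1459: (137.3107,131.8988) → (218.7366,105.4189)

[5] `<path>` cubic bezier, #000000→score S621 F1459: (14.0421,83.8516) → (16.4200,81.4309) → (42.8853,89.5190) → (78.2650,101.4940) → (107.3862,110.7340)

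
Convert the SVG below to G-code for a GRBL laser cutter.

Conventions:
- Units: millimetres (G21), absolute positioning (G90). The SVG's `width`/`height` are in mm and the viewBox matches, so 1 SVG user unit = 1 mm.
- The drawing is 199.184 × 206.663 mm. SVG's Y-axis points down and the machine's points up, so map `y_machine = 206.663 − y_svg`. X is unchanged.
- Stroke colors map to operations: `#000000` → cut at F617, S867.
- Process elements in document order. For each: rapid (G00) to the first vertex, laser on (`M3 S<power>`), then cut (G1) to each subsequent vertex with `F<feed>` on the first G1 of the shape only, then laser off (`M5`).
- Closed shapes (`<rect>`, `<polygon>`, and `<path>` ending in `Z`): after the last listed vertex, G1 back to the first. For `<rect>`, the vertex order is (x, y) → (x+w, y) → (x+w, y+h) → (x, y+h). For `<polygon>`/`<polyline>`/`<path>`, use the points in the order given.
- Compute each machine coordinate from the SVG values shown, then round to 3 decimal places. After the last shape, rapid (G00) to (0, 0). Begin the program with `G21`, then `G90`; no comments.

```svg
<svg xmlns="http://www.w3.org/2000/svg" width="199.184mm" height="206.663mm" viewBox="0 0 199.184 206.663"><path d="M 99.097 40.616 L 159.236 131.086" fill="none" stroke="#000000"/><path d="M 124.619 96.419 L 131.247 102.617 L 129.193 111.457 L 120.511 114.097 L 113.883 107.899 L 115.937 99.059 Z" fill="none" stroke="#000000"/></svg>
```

Since the viewBox matches the mm dimensions, user units are millimetres directly. The only transform is the Y-flip y_m = 206.663 − y_svg.

Shape 1 is a line segment drawn with `<path>`. Its stroke #000000 means cut at S867, F617. After flipping Y the toolpath is (99.097,166.047) → (159.236,75.577).

Shape 2 is a regular polygon drawn with `<path>`. Its stroke #000000 means cut at S867, F617. After flipping Y the toolpath is (124.619,110.244) → (131.247,104.046) → (129.193,95.206) → (120.511,92.566) → (113.883,98.764) → (115.937,107.604) → (124.619,110.244), returning to the start.

G21
G90
G00 X99.097 Y166.047
M3 S867
G1 X159.236 Y75.577 F617
M5
G00 X124.619 Y110.244
M3 S867
G1 X131.247 Y104.046 F617
G1 X129.193 Y95.206
G1 X120.511 Y92.566
G1 X113.883 Y98.764
G1 X115.937 Y107.604
G1 X124.619 Y110.244
M5
G00 X0.000 Y0.000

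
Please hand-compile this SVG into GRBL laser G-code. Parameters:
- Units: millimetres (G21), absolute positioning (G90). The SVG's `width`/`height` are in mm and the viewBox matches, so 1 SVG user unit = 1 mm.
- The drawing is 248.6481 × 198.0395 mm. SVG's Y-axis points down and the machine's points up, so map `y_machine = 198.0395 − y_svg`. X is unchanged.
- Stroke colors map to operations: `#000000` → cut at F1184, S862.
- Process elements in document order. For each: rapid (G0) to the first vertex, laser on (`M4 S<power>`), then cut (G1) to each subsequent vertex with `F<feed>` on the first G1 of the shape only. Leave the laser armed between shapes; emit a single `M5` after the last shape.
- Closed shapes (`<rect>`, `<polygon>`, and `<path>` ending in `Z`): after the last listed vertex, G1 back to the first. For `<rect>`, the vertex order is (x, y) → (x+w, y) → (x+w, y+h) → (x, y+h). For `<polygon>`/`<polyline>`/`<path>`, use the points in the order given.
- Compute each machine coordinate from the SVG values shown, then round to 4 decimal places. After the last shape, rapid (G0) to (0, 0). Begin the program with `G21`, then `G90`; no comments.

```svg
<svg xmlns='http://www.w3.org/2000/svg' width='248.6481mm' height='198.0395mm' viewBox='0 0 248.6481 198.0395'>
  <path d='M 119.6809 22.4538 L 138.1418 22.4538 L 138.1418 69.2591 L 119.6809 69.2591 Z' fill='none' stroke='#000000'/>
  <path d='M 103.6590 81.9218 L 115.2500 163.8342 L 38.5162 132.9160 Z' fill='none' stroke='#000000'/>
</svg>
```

G21
G90
G0 X119.6809 Y175.5857
M4 S862
G1 X138.1418 Y175.5857 F1184
G1 X138.1418 Y128.7804
G1 X119.6809 Y128.7804
G1 X119.6809 Y175.5857
G0 X103.6590 Y116.1177
M4 S862
G1 X115.2500 Y34.2053 F1184
G1 X38.5162 Y65.1235
G1 X103.6590 Y116.1177
M5
G0 X0.0000 Y0.0000

viewBox `0 0 248.6481 198.0395` with mm width/height → 1 unit = 1 mm. Flip: y_m = 198.0395 − y_svg.

**Shape 1** — `<path>` rectangle, stroke `#000000` → cut (S862, F1184). Machine vertices: (119.6809,175.5857) → (138.1418,175.5857) → (138.1418,128.7804) → (119.6809,128.7804) → (119.6809,175.5857). Closed: final G1 returns to the first vertex.

**Shape 2** — `<path>` regular polygon, stroke `#000000` → cut (S862, F1184). Machine vertices: (103.6590,116.1177) → (115.2500,34.2053) → (38.5162,65.1235) → (103.6590,116.1177). Closed: final G1 returns to the first vertex.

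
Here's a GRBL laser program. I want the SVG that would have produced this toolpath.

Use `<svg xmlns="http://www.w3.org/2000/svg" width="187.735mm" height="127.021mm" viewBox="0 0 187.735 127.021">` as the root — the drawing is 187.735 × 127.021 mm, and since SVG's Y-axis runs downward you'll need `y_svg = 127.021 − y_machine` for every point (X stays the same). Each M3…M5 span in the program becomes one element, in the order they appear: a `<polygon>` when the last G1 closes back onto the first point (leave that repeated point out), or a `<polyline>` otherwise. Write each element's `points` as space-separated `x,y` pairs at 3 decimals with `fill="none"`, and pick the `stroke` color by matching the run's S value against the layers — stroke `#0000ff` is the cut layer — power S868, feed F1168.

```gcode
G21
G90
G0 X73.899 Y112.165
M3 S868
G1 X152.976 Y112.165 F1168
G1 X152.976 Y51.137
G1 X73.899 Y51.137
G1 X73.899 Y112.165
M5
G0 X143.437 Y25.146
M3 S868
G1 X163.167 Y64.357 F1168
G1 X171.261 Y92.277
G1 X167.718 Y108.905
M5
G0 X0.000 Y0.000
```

Each laser-on run becomes one SVG element. Flip Y back into SVG space with y_svg = 127.021 − y_machine. Every run uses S868, so all elements get stroke `#0000ff` (cut).

Run 1: The run returns to its start, so emit a `<polygon>` with points (Y-flipped): 73.899,14.856 152.976,14.856 152.976,75.884 73.899,75.884.

Run 2: The run is open, so emit a `<polyline>` with points (Y-flipped): 143.437,101.875 163.167,62.664 171.261,34.744 167.718,18.116.

<svg xmlns="http://www.w3.org/2000/svg" width="187.735mm" height="127.021mm" viewBox="0 0 187.735 127.021">
  <polygon points="73.899,14.856 152.976,14.856 152.976,75.884 73.899,75.884" fill="none" stroke="#0000ff"/>
  <polyline points="143.437,101.875 163.167,62.664 171.261,34.744 167.718,18.116" fill="none" stroke="#0000ff"/>
</svg>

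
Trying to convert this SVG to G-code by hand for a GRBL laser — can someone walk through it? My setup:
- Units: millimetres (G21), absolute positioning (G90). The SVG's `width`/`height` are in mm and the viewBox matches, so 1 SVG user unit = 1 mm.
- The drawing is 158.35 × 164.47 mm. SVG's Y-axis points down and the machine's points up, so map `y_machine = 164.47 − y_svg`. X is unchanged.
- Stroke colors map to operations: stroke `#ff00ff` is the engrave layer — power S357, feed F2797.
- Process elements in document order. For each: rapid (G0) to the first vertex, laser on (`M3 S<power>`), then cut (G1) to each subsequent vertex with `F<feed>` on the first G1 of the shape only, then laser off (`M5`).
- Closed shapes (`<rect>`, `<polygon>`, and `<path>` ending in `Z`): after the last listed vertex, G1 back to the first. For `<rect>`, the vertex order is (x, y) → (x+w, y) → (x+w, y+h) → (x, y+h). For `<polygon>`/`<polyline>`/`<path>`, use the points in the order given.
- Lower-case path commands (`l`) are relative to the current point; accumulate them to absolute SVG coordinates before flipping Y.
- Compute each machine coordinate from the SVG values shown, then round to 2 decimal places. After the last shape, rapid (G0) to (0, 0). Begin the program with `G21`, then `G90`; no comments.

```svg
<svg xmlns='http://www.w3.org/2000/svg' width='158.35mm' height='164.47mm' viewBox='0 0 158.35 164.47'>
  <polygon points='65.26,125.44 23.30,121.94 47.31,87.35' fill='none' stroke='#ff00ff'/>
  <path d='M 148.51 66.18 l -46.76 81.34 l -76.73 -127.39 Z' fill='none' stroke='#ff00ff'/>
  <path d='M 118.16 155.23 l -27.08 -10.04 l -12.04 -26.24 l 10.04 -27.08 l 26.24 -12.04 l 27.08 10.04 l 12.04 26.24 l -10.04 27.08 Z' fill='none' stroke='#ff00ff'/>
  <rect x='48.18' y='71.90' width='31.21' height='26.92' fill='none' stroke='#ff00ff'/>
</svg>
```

G21
G90
G0 X65.26 Y39.03
M3 S357
G1 X23.30 Y42.53 F2797
G1 X47.31 Y77.12
G1 X65.26 Y39.03
M5
G0 X148.51 Y98.29
M3 S357
G1 X101.75 Y16.95 F2797
G1 X25.02 Y144.34
G1 X148.51 Y98.29
M5
G0 X118.16 Y9.24
M3 S357
G1 X91.08 Y19.28 F2797
G1 X79.04 Y45.52
G1 X89.08 Y72.60
G1 X115.32 Y84.64
G1 X142.40 Y74.60
G1 X154.44 Y48.36
G1 X144.40 Y21.28
G1 X118.16 Y9.24
M5
G0 X48.18 Y92.57
M3 S357
G1 X79.39 Y92.57 F2797
G1 X79.39 Y65.65
G1 X48.18 Y65.65
G1 X48.18 Y92.57
M5
G0 X0.00 Y0.00

Since the viewBox matches the mm dimensions, user units are millimetres directly. The only transform is the Y-flip y_m = 164.47 − y_svg.

Shape 1 is a regular polygon drawn with `<polygon>`. Its stroke #ff00ff means engrave at S357, F2797. After flipping Y the toolpath is (65.26,39.03) → (23.30,42.53) → (47.31,77.12) → (65.26,39.03), returning to the start.

Shape 2 is a closed polygon drawn with `<path>`. Its stroke #ff00ff means engrave at S357, F2797. After flipping Y the toolpath is (148.51,98.29) → (101.75,16.95) → (25.02,144.34) → (148.51,98.29), returning to the start.

Shape 3 is a regular polygon drawn with `<path>`. Its stroke #ff00ff means engrave at S357, F2797. After flipping Y the toolpath is (118.16,9.24) → (91.08,19.28) → (79.04,45.52) → (89.08,72.60) → (115.32,84.64) → (142.40,74.60) → (154.44,48.36) → (144.40,21.28) → (118.16,9.24), returning to the start.

Shape 4 is a rectangle drawn with `<rect>`. Its stroke #ff00ff means engrave at S357, F2797. After flipping Y the toolpath is (48.18,92.57) → (79.39,92.57) → (79.39,65.65) → (48.18,65.65) → (48.18,92.57), returning to the start.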